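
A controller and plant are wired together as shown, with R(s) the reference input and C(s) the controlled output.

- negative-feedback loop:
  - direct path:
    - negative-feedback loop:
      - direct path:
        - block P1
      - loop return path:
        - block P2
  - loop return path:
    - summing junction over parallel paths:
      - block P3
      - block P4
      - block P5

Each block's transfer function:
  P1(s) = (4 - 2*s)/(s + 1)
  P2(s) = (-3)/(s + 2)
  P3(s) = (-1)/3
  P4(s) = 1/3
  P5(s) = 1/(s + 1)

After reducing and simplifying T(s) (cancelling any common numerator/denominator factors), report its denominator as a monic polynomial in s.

The answer is s^3 + 8*s^2 - s - 2.

Reasoning:
Step 1: feedback reduction of P1, P2 -> (8 - 2*s^2)/(s^2 + 9*s - 10)
Step 2: add P3, P4, P5 (parallel) -> 1/(s + 1)
Step 3: collapse the loop ([P1/(1+P1*P2)] forward, (P3+P4+P5) return) -> (-2*s^3 - 2*s^2 + 8*s + 8)/(s^3 + 8*s^2 - s - 2)
The result of step 3 is T(s) in lowest terms. Its denominator already has leading coefficient 1, so it is monic as it stands.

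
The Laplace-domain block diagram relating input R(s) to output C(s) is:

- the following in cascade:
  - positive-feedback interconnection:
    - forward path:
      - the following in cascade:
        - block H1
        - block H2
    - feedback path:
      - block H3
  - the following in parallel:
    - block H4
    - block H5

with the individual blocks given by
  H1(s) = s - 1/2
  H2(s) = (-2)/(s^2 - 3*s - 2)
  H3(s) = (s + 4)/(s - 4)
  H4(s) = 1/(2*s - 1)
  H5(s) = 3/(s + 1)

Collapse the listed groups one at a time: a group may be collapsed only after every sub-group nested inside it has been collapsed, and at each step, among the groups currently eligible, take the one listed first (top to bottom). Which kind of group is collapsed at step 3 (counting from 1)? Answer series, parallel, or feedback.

Reducing step by step:

Step 1 - multiply H1, H2 (series)
Step 2 - feedback reduction of (H1*H2), H3
Step 3 - reduce the parallel group H4, H5
Step 4 - reduce the series chain [(H1*H2)/(1-(H1*H2)*H3)], (H4+H5)
Step 3 collapses a parallel group.

Answer: parallel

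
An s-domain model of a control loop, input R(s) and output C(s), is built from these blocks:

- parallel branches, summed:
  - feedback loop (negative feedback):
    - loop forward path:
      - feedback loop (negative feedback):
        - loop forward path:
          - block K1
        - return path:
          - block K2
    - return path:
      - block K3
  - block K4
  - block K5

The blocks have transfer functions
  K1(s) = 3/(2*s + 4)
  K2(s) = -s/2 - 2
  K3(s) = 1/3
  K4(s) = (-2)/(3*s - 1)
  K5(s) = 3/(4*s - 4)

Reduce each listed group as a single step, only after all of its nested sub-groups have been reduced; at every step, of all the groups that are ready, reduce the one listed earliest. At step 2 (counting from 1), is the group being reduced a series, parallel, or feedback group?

Reducing step by step:

Step 1 - apply the feedback formula to K1, K2
Step 2 - reduce the feedback loop with forward [K1/(1+K1*K2)] and return K3
Step 3 - add [[K1/(1+K1*K2)]/(1+[K1/(1+K1*K2)]*K3)], K4, K5 (parallel)
Step 2: feedback.

Answer: feedback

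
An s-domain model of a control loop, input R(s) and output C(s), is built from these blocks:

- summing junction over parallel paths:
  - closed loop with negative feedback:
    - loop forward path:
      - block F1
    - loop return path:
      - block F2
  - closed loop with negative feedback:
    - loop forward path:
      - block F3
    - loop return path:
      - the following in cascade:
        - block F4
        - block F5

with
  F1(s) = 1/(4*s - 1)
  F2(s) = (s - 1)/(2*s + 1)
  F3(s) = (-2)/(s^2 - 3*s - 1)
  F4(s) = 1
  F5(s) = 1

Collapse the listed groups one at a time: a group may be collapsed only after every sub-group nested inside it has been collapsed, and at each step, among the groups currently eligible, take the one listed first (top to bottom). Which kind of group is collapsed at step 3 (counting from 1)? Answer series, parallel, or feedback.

(1) apply the feedback formula to F1, F2
(2) multiply F4, F5 (series)
(3) feedback reduction of F3, (F4*F5)
(4) reduce the parallel group [F1/(1+F1*F2)], [F3/(1+F3*(F4*F5))]
Step 3: feedback.

Final answer: feedback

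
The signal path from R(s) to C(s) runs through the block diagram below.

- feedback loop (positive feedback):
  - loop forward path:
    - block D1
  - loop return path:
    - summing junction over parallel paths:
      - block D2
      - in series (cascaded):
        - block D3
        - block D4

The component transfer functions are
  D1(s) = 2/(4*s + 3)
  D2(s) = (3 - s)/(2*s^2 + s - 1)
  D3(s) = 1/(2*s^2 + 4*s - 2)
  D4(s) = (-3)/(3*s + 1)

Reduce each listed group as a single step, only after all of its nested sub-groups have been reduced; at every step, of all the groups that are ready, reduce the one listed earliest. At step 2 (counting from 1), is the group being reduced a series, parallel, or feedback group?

(1) cascade D3, D4
(2) add D2, (D3*D4) (parallel)
(3) close the feedback loop around D1, (D2+(D3*D4))
At step 2 the group reduced is parallel.

Hence the answer: parallel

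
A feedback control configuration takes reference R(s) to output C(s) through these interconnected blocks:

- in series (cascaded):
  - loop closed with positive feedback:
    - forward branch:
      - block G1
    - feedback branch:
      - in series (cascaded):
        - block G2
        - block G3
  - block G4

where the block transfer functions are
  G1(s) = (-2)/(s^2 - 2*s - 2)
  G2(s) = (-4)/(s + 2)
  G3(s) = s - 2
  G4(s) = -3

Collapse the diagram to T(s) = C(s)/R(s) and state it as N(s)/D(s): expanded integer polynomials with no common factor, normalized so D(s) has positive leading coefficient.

Step 1. multiply G2, G3 (series): (8 - 4*s)/(s + 2)
Step 2. feedback reduction of G1, (G2*G3): (-2*s - 4)/(s^3 - 14*s + 12)
Step 3. series reduction of [G1/(1-G1*(G2*G3))], G4: this yields T(s), and no further normalization is needed

Therefore the answer is (6*s + 12)/(s^3 - 14*s + 12).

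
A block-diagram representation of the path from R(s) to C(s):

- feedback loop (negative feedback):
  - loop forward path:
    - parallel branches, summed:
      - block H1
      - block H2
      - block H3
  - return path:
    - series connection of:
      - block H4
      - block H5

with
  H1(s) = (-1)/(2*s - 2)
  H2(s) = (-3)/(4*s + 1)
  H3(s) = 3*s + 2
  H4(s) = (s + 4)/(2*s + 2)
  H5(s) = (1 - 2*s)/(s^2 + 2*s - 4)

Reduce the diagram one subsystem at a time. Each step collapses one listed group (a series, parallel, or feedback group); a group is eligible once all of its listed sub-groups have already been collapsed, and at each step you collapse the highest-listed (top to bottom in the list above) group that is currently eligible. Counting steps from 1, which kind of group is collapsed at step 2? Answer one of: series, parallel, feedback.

[1] parallel reduction of H1, H2, H3
[2] multiply H4, H5 (series)
[3] close the feedback loop around (H1+H2+H3), (H4*H5)
The group at step 2 is a series group.

Hence the answer: series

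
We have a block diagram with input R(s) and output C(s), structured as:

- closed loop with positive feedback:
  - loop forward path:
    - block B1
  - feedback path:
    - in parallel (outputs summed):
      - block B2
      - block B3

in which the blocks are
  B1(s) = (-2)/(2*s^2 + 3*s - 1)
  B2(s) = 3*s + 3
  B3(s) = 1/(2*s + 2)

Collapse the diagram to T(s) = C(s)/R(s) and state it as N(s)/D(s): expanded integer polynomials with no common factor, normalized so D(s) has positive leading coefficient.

First reduce the diagram to T(s).

[1] parallel reduction of B2, B3, giving (6*s^2 + 12*s + 7)/(2*s + 2)
[2] reduce the feedback loop with forward B1 and return (B2+B3), which is the overall transfer function T(s) = C(s)/R(s) in lowest terms

Answer: (-2*s - 2)/(2*s^3 + 11*s^2 + 14*s + 6)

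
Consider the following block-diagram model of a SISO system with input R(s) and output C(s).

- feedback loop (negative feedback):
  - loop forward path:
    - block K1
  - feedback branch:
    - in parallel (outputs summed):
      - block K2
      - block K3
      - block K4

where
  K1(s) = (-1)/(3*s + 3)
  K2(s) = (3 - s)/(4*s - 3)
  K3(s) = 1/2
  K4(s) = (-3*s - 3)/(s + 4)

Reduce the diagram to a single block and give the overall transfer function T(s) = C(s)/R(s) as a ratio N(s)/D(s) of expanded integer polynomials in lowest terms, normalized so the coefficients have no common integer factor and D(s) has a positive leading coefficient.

Answer: (-8*s^2 - 26*s + 24)/(24*s^3 + 124*s^2 + s - 102)

Working:
1. add K2, K3, K4 (parallel), giving (-22*s^2 + 5*s + 30)/(8*s^2 + 26*s - 24)
2. feedback reduction of K1, (K2+K3+K4), giving the overall T(s)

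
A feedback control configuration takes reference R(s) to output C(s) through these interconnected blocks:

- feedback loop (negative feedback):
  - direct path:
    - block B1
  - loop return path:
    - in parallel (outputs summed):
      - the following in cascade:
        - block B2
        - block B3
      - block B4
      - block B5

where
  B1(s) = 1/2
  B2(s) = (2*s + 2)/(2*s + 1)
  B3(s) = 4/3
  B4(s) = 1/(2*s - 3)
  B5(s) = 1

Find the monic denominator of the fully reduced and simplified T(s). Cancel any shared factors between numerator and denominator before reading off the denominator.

Step 1 - combine B2, B3 in series; result (8*s + 8)/(6*s + 3)
Step 2 - combine (B2*B3), B4, B5 in parallel; result (28*s^2 - 14*s - 30)/(12*s^2 - 12*s - 9)
Step 3 - collapse the loop (B1 forward, ((B2*B3)+B4+B5) return); result (12*s^2 - 12*s - 9)/(52*s^2 - 38*s - 48)
That last expression is T(s), already simplified. Scaling its denominator by 1/52 (the reciprocal of the leading coefficient) yields the monic denominator.

Hence the answer: s^2 - 19*s/26 - 12/13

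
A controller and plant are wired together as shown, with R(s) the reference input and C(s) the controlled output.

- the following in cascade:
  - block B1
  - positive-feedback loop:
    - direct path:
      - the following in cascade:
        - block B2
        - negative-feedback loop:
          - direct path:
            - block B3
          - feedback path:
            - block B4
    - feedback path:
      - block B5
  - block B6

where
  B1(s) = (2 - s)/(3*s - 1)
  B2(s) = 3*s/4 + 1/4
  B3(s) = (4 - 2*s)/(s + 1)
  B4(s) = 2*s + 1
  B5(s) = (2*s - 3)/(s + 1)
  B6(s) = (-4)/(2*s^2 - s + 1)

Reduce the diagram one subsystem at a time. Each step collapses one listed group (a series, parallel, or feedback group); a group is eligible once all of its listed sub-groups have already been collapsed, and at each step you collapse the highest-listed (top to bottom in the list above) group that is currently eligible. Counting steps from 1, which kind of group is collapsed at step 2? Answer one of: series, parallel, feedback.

Reducing step by step:

(1) reduce the feedback loop with forward B3 and return B4
(2) series reduction of B2, [B3/(1+B3*B4)]
(3) apply the feedback formula to (B2*[B3/(1+B3*B4)]), B5
(4) cascade B1, [(B2*[B3/(1+B3*B4)])/(1-(B2*[B3/(1+B3*B4)])*B5)], B6
So the answer for step 2 is series.

Answer: series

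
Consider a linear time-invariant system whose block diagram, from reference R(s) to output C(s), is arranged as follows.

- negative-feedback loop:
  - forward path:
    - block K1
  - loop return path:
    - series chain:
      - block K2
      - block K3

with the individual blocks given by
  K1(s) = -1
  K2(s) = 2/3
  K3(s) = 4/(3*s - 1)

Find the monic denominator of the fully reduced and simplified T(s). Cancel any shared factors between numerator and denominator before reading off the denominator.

(1) combine K2, K3 in series -> 8/(9*s - 3)
(2) reduce the feedback loop with forward K1 and return (K2*K3) -> (3 - 9*s)/(9*s - 11)
T(s) is the step-2 result (common factors already cancelled). Leading coefficient of the denominator: 9. Divide through by 9 for the monic polynomial.

Hence the answer: s - 11/9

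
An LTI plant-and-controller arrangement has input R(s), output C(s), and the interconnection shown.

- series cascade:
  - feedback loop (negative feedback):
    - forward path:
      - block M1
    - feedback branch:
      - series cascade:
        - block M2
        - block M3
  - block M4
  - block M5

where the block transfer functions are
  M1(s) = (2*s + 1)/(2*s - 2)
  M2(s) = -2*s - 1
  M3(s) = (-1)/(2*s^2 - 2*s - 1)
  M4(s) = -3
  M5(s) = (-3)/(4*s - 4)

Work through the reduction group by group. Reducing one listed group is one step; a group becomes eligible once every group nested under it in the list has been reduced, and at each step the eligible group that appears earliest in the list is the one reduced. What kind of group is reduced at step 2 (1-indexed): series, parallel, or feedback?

Answer: feedback

Working:
Step 1 - combine M2, M3 in series
Step 2 - apply the feedback formula to M1, (M2*M3)
Step 3 - reduce the series chain [M1/(1+M1*(M2*M3))], M4, M5
At step 2 the group reduced is feedback.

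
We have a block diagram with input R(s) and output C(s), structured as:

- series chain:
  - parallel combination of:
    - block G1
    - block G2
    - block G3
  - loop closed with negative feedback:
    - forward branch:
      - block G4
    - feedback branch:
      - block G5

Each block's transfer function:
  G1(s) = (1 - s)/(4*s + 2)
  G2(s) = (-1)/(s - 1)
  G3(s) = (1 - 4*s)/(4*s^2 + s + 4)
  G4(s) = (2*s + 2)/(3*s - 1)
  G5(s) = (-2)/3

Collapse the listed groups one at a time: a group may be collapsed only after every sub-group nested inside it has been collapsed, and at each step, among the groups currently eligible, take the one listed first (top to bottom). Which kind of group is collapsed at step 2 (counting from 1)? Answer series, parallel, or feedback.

Step 1 - sum the parallel branches G1, G2, G3
Step 2 - apply the feedback formula to G4, G5
Step 3 - series reduction of (G1+G2+G3), [G4/(1+G4*G5)]
Step 2 collapses a feedback group.

Answer: feedback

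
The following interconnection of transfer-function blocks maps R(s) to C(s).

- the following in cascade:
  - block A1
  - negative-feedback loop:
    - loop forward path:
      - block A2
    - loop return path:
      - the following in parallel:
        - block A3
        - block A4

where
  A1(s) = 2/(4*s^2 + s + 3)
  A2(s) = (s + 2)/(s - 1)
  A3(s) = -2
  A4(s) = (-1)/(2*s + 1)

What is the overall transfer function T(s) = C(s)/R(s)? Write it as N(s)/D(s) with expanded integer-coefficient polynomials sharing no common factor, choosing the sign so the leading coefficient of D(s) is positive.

1. add A3, A4 (parallel), giving (-4*s - 3)/(2*s + 1)
2. feedback reduction of A2, (A3+A4), giving (-2*s^2 - 5*s - 2)/(2*s^2 + 12*s + 7)
3. cascade A1, [A2/(1+A2*(A3+A4))], which is the overall transfer function T(s) = C(s)/R(s) in lowest terms

Therefore the answer is (-4*s^2 - 10*s - 4)/(8*s^4 + 50*s^3 + 46*s^2 + 43*s + 21).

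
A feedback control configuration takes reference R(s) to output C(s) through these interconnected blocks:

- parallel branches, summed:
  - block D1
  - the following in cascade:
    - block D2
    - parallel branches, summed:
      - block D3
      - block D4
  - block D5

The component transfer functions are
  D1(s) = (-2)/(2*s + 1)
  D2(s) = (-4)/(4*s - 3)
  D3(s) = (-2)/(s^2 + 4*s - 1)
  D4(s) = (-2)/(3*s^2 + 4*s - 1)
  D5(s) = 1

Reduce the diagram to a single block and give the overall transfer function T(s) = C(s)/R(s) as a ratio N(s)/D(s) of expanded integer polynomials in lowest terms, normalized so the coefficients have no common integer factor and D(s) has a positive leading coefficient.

[1] combine D3, D4 in parallel, giving (-8*s^2 - 16*s + 4)/(3*s^4 + 16*s^3 + 12*s^2 - 8*s + 1)
[2] reduce the series chain D2, (D3+D4), giving (32*s^2 + 64*s - 16)/(12*s^5 + 55*s^4 - 68*s^2 + 28*s - 3)
[3] add D1, (D2*(D3+D4)), D5 (parallel), giving the overall T(s)

Answer: (24*s^6 + 98*s^5 - 55*s^4 - 72*s^3 + 284*s^2 - 2*s - 13)/(24*s^6 + 122*s^5 + 55*s^4 - 136*s^3 - 12*s^2 + 22*s - 3)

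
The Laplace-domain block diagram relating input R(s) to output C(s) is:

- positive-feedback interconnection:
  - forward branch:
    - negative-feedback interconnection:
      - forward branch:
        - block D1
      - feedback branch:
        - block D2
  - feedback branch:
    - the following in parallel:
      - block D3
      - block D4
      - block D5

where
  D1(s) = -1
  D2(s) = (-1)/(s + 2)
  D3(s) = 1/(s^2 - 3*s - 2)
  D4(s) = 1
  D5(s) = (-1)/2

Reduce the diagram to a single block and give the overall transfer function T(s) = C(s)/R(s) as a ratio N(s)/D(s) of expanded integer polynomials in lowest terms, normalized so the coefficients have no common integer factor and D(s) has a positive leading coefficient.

The answer is (-2*s^3 + 2*s^2 + 16*s + 8)/(3*s^3 - s^2 - 28*s - 12).

Reasoning:
[1] reduce the feedback loop with forward D1 and return D2 -> (-s - 2)/(s + 3)
[2] parallel reduction of D3, D4, D5 -> (s^2 - 3*s)/(2*s^2 - 6*s - 4)
[3] reduce the feedback loop with forward [D1/(1+D1*D2)] and return (D3+D4+D5), giving the overall T(s)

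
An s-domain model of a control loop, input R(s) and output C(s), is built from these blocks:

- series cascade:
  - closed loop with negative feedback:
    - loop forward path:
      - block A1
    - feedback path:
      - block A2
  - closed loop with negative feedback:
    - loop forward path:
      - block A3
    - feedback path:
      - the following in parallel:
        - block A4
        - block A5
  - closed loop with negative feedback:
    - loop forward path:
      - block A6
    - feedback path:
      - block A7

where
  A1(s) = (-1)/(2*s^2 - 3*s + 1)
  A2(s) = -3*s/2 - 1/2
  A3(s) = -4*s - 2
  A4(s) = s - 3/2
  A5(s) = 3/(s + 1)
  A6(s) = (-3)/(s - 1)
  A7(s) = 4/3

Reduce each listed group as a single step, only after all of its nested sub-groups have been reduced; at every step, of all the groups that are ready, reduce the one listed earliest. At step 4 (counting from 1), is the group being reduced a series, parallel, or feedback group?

Reducing step by step:

1. feedback reduction of A1, A2
2. combine A4, A5 in parallel
3. close the feedback loop around A3, (A4+A5)
4. apply the feedback formula to A6, A7
5. series reduction of [A1/(1+A1*A2)], [A3/(1+A3*(A4+A5))], [A6/(1+A6*A7)]
Step 4: feedback.

Answer: feedback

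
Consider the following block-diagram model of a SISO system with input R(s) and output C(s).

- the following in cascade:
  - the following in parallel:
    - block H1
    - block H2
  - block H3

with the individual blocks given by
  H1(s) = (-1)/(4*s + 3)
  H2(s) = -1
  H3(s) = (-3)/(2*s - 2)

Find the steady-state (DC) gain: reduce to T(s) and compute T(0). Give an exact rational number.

Answer: -2

Working:
1. parallel reduction of H1, H2 = (-4*s - 4)/(4*s + 3)
2. combine (H1+H2), H3 in series = (6*s + 6)/(4*s^2 - s - 3)
The step-2 result is T(s). Setting s = 0: T(0) = 6/(-3) = -2.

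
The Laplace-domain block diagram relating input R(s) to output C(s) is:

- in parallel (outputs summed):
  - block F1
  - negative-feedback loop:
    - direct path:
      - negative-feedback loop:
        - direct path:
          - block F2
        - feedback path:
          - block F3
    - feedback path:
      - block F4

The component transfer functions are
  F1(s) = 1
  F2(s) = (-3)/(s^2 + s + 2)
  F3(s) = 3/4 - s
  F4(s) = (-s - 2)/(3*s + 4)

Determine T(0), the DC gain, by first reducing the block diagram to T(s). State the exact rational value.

1. collapse the loop (F2 forward, F3 return) = (-12)/(4*s^2 + 16*s - 1)
2. feedback reduction of [F2/(1+F2*F3)], F4 = (-36*s - 48)/(12*s^3 + 64*s^2 + 73*s + 20)
3. reduce the parallel group F1, [[F2/(1+F2*F3)]/(1+[F2/(1+F2*F3)]*F4)] = (12*s^3 + 64*s^2 + 37*s - 28)/(12*s^3 + 64*s^2 + 73*s + 20)
The step-3 result is T(s). Setting s = 0: T(0) = -28/20 = -7/5.

Hence the answer: -7/5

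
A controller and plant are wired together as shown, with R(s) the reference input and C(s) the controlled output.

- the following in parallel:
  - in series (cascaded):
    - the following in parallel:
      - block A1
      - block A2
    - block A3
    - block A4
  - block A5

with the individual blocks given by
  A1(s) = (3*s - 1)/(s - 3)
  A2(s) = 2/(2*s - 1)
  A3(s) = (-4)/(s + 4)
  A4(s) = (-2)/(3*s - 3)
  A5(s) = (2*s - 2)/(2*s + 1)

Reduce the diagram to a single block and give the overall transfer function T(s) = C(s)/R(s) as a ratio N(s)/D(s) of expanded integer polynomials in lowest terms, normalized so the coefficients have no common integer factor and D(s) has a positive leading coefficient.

Reducing step by step:

(1) parallel reduction of A1, A2, giving (6*s^2 - 3*s - 5)/(2*s^2 - 7*s + 3)
(2) series reduction of (A1+A2), A3, A4, giving (48*s^2 - 24*s - 40)/(6*s^4 - 3*s^3 - 78*s^2 + 111*s - 36)
(3) add ((A1+A2)*A3*A4), A5 (parallel) - this is the overall T(s), already in the required normalized form

Answer: (12*s^5 - 18*s^4 - 54*s^3 + 378*s^2 - 398*s + 32)/(12*s^5 - 159*s^3 + 144*s^2 + 39*s - 36)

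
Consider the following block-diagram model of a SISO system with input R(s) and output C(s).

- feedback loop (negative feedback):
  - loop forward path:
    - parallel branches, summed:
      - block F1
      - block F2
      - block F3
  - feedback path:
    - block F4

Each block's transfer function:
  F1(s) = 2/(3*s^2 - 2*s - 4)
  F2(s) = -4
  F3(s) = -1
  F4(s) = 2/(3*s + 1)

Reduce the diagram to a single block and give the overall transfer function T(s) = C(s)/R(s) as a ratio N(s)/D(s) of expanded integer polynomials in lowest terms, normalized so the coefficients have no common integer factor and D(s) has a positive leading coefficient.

The answer is (-45*s^3 + 15*s^2 + 76*s + 22)/(9*s^3 - 33*s^2 + 6*s + 40).

Reasoning:
[1] parallel reduction of F1, F2, F3: (-15*s^2 + 10*s + 22)/(3*s^2 - 2*s - 4)
[2] reduce the feedback loop with forward (F1+F2+F3) and return F4 - this is the overall T(s), already in the required normalized form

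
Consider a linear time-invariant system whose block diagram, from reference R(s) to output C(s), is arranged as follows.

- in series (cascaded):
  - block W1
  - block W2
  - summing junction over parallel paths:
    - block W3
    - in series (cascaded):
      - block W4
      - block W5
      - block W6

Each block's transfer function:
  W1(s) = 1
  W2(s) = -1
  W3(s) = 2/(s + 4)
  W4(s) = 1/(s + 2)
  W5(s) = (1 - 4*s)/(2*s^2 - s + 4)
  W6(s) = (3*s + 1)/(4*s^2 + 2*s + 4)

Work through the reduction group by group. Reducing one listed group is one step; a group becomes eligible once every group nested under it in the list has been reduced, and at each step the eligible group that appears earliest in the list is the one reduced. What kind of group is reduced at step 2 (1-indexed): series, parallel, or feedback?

[1] series reduction of W4, W5, W6
[2] sum the parallel branches W3, (W4*W5*W6)
[3] combine W1, W2, (W3+(W4*W5*W6)) in series
So the answer for step 2 is parallel.

Answer: parallel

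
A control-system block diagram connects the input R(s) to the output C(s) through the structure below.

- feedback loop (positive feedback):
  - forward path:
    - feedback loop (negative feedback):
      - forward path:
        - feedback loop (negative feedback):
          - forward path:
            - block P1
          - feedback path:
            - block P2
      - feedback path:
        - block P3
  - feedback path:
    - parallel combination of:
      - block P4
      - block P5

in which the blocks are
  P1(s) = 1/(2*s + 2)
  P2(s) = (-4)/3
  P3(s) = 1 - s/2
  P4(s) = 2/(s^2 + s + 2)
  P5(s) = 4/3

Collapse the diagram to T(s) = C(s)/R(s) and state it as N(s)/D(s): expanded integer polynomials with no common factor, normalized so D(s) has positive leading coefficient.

The answer is (6*s^2 + 6*s + 12)/(9*s^3 + 11*s^2 + 20*s - 8).

Reasoning:
Step 1 - close the feedback loop around P1, P2: 3/(6*s + 2)
Step 2 - apply the feedback formula to [P1/(1+P1*P2)], P3: 6/(9*s + 10)
Step 3 - sum the parallel branches P4, P5: (4*s^2 + 4*s + 14)/(3*s^2 + 3*s + 6)
Step 4 - collapse the loop ([[P1/(1+P1*P2)]/(1+[P1/(1+P1*P2)]*P3)] forward, (P4+P5) return); the result is T(s) itself (integer coefficients, no common factor, positive leading denominator coefficient)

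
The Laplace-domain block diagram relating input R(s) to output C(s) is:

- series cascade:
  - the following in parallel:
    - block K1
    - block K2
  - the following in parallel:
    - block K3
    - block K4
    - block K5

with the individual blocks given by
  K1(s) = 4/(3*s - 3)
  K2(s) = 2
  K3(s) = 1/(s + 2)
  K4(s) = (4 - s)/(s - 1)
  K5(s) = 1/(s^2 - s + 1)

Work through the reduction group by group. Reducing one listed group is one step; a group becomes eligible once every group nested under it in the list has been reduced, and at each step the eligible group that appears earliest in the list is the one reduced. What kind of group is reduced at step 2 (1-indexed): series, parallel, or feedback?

The answer is parallel.

Reasoning:
Step 1: sum the parallel branches K1, K2
Step 2: reduce the parallel group K3, K4, K5
Step 3: cascade (K1+K2), (K3+K4+K5)
So the answer for step 2 is parallel.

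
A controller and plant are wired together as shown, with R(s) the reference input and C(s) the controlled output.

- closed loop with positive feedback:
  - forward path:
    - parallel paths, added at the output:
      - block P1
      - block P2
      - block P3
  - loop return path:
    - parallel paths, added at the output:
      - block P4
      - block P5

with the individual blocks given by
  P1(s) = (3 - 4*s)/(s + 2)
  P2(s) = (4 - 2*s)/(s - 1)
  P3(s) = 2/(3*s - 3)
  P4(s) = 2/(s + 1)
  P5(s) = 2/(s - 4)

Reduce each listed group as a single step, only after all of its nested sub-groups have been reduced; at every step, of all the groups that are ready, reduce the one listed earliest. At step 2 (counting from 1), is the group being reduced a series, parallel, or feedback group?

1. reduce the parallel group P1, P2, P3
2. sum the parallel branches P4, P5
3. apply the feedback formula to (P1+P2+P3), (P4+P5)
So the answer for step 2 is parallel.

Final answer: parallel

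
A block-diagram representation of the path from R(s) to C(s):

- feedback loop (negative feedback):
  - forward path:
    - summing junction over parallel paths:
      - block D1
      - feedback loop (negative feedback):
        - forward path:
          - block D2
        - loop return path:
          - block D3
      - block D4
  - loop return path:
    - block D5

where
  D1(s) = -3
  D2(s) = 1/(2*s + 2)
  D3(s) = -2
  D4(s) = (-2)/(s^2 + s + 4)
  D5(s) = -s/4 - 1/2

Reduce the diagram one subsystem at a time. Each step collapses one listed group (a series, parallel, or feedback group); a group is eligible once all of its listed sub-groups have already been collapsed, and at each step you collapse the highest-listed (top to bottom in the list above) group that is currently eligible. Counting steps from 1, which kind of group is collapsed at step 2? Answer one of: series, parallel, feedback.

Step 1. feedback reduction of D2, D3
Step 2. sum the parallel branches D1, [D2/(1+D2*D3)], D4
Step 3. close the feedback loop around (D1+[D2/(1+D2*D3)]+D4), D5
Step 2: parallel.

Final answer: parallel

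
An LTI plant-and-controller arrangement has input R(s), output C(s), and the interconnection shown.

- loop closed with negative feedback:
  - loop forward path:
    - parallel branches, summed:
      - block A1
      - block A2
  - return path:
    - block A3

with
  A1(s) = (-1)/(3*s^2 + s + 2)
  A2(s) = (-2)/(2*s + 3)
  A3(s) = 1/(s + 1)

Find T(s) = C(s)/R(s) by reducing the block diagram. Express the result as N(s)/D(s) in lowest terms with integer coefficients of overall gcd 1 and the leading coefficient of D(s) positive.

Step 1 - parallel reduction of A1, A2, giving (-6*s^2 - 4*s - 7)/(6*s^3 + 11*s^2 + 7*s + 6)
Step 2 - feedback reduction of (A1+A2), A3; the result is T(s) itself (integer coefficients, no common factor, positive leading denominator coefficient)

Therefore the answer is (-6*s^3 - 10*s^2 - 11*s - 7)/(6*s^4 + 17*s^3 + 12*s^2 + 9*s - 1).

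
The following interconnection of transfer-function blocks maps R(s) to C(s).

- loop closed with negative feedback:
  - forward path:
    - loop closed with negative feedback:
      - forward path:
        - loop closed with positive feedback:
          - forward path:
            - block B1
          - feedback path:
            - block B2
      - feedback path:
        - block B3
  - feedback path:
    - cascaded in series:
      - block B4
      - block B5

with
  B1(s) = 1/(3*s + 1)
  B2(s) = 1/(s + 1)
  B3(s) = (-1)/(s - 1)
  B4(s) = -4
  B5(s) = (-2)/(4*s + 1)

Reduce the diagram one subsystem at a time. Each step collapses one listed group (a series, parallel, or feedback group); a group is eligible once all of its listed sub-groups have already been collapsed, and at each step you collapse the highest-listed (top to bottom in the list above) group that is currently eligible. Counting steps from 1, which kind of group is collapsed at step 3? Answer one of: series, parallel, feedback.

[1] apply the feedback formula to B1, B2
[2] close the feedback loop around [B1/(1-B1*B2)], B3
[3] multiply B4, B5 (series)
[4] feedback reduction of [[B1/(1-B1*B2)]/(1+[B1/(1-B1*B2)]*B3)], (B4*B5)
So the answer for step 3 is series.

Therefore the answer is series.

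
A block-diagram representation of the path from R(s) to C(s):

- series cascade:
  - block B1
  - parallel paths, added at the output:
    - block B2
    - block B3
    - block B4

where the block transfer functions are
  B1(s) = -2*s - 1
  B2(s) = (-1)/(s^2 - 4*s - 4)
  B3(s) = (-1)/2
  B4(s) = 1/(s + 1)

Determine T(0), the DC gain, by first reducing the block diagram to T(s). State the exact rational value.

The answer is -3/4.

Reasoning:
1. parallel reduction of B2, B3, B4: (-s^3 + 5*s^2 - 2*s - 6)/(2*s^3 - 6*s^2 - 16*s - 8)
2. series reduction of B1, (B2+B3+B4): (2*s^4 - 9*s^3 - s^2 + 14*s + 6)/(2*s^3 - 6*s^2 - 16*s - 8)
The step-2 result is T(s). Setting s = 0: T(0) = 6/(-8) = -3/4.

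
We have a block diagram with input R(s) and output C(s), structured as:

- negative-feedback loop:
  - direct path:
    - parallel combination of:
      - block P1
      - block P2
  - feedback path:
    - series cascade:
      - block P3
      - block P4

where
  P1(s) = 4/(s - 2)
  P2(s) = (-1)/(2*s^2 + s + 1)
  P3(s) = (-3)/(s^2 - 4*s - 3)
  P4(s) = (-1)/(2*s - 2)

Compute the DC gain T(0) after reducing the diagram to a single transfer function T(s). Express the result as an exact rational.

Step 1 - combine P1, P2 in parallel: (8*s^2 + 3*s + 6)/(2*s^3 - 3*s^2 - s - 2)
Step 2 - cascade P3, P4: 3/(2*s^3 - 10*s^2 + 2*s + 6)
Step 3 - close the feedback loop around (P1+P2), (P3*P4): (16*s^5 - 74*s^4 - 2*s^3 - 6*s^2 + 30*s + 36)/(4*s^6 - 26*s^5 + 32*s^4 + 12*s^3 + 24*s^2 - s + 6)
DC gain: substitute s = 0 into T(s) from step 3: T(0) = 36/6 = 6.

Final answer: 6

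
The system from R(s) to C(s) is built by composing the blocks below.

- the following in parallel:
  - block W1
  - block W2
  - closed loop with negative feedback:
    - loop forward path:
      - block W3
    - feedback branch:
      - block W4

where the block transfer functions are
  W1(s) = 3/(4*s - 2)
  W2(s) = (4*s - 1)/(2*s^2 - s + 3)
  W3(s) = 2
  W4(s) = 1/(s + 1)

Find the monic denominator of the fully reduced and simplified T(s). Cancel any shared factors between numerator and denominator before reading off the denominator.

1. collapse the loop (W3 forward, W4 return), giving (2*s + 2)/(s + 3)
2. sum the parallel branches W1, W2, [W3/(1+W3*W4)], giving (16*s^4 + 22*s^3 + 63*s^2 - 18*s + 21)/(8*s^4 + 16*s^3 - 10*s^2 + 36*s - 18)
No further cancellation is possible in the step-2 result, so that is T(s). Its denominator becomes monic after dividing by the leading coefficient 8.

Therefore the answer is s^4 + 2*s^3 - 5*s^2/4 + 9*s/2 - 9/4.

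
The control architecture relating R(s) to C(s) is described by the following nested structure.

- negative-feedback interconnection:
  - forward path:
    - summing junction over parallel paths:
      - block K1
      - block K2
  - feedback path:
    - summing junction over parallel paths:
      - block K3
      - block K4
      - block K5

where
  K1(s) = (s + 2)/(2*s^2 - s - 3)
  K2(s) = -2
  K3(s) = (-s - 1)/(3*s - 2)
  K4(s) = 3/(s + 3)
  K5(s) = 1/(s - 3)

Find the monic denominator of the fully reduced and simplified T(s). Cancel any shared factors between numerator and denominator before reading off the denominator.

(1) combine K1, K2 in parallel, giving (-4*s^2 + 3*s + 8)/(2*s^2 - s - 3)
(2) reduce the parallel group K3, K4, K5, giving (-s^3 + 11*s^2 - 17*s + 21)/(3*s^3 - 2*s^2 - 27*s + 18)
(3) feedback reduction of (K1+K2), (K3+K4+K5), giving (-12*s^5 + 17*s^4 + 126*s^3 - 169*s^2 - 162*s + 144)/(10*s^5 - 54*s^4 + 32*s^3 + 22*s^2 - 10*s + 114)
The result of step 3 is T(s) in lowest terms. Its denominator has leading coefficient 10; dividing the denominator through by 10 makes it monic.

Therefore the answer is s^5 - 27*s^4/5 + 16*s^3/5 + 11*s^2/5 - s + 57/5.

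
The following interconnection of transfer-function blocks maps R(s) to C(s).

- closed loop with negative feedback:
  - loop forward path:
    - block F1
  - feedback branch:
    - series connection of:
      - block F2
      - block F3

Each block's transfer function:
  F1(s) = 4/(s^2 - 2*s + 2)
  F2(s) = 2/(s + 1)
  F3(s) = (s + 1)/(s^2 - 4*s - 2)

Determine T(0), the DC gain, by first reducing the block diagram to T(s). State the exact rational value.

1. cascade F2, F3 = 2/(s^2 - 4*s - 2)
2. close the feedback loop around F1, (F2*F3) = (4*s^2 - 16*s - 8)/(s^4 - 6*s^3 + 8*s^2 - 4*s + 4)
That last expression is T(s); at s = 0 only the constant terms survive, so T(0) = -8/4 = -2.

Hence the answer: -2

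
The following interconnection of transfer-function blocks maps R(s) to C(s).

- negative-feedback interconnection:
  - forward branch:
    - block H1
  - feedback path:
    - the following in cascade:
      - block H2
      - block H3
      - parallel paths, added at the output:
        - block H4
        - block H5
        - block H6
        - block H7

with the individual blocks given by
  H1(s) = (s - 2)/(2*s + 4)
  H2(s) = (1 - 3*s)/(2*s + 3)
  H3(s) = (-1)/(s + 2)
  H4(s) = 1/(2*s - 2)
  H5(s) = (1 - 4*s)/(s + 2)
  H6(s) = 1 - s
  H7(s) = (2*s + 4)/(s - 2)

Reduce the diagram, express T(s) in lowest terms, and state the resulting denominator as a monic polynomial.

1. parallel reduction of H4, H5, H6, H7 -> (-2*s^4 + 45*s^2 - 38*s - 8)/(2*s^3 - 2*s^2 - 8*s + 8)
2. reduce the series chain H2, H3, (H4+H5+H6+H7) -> (-6*s^5 + 2*s^4 + 135*s^3 - 159*s^2 + 14*s + 8)/(4*s^5 + 10*s^4 - 18*s^3 - 52*s^2 + 8*s + 48)
3. feedback reduction of H1, (H2*H3*(H4+H5+H6+H7)) -> (4*s^5 + 10*s^4 - 18*s^3 - 52*s^2 + 8*s + 48)/(2*s^5 + 54*s^4 + 243*s^3 - 119*s^2 - 98*s - 88)
T(s) is the step-3 result (common factors already cancelled). Leading coefficient of the denominator: 2. Divide through by 2 for the monic polynomial.

Hence the answer: s^5 + 27*s^4 + 243*s^3/2 - 119*s^2/2 - 49*s - 44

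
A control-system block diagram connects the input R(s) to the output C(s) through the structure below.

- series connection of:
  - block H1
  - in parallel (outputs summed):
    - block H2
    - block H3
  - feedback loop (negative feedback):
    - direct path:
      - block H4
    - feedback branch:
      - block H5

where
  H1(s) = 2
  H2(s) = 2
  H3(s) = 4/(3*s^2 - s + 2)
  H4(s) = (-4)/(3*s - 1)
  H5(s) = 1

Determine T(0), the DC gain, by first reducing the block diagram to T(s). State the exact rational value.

First reduce the diagram to T(s).

Step 1: combine H2, H3 in parallel, giving (6*s^2 - 2*s + 8)/(3*s^2 - s + 2)
Step 2: apply the feedback formula to H4, H5, giving (-4)/(3*s - 5)
Step 3: combine H1, (H2+H3), [H4/(1+H4*H5)] in series, giving (-48*s^2 + 16*s - 64)/(9*s^3 - 18*s^2 + 11*s - 10)
Step 3 gives the overall T(s). Then T(0) = -64/(-10) = 32/5.

Answer: 32/5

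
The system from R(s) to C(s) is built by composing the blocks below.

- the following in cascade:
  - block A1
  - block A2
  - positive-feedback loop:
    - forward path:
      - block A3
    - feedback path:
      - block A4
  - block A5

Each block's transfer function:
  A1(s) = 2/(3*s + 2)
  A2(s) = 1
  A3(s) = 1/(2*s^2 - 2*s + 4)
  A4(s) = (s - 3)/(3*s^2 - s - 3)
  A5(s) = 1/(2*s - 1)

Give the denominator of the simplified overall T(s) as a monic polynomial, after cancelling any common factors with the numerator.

Step 1. apply the feedback formula to A3, A4 gives (3*s^2 - s - 3)/(6*s^4 - 8*s^3 + 8*s^2 + s - 9)
Step 2. reduce the series chain A1, A2, [A3/(1-A3*A4)], A5 gives (6*s^2 - 2*s - 6)/(36*s^6 - 42*s^5 + 28*s^4 + 30*s^3 - 69*s^2 - 11*s + 18)
No further cancellation is possible in the step-2 result, so that is T(s). Its denominator becomes monic after dividing by the leading coefficient 36.

Hence the answer: s^6 - 7*s^5/6 + 7*s^4/9 + 5*s^3/6 - 23*s^2/12 - 11*s/36 + 1/2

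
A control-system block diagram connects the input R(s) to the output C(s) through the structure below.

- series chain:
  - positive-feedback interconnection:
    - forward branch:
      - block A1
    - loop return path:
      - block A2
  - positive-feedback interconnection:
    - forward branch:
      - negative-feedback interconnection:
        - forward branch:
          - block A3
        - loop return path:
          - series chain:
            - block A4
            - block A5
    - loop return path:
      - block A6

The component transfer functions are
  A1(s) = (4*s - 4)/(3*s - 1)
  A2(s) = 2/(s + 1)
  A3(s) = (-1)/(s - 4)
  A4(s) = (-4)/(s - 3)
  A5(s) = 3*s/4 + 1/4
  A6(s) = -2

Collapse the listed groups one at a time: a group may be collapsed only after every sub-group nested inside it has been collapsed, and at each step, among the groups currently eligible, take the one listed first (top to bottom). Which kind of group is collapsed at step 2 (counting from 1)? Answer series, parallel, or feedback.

(1) collapse the loop (A1 forward, A2 return)
(2) series reduction of A4, A5
(3) feedback reduction of A3, (A4*A5)
(4) feedback reduction of [A3/(1+A3*(A4*A5))], A6
(5) reduce the series chain [A1/(1-A1*A2)], [[A3/(1+A3*(A4*A5))]/(1-[A3/(1+A3*(A4*A5))]*A6)]
Step 2: series.

Answer: series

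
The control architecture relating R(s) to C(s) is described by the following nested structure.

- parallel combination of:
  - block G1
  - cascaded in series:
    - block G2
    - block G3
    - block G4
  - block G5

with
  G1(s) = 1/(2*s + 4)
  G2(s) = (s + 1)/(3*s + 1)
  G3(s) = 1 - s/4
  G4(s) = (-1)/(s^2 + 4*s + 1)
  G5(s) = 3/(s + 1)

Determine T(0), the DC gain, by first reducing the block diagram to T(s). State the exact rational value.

Step 1. series reduction of G2, G3, G4 -> (s^2 - 3*s - 4)/(12*s^3 + 52*s^2 + 28*s + 4)
Step 2. add G1, (G2*G3*G4), G5 (parallel) -> (43*s^4 + 260*s^3 + 425*s^2 + 178*s + 18)/(12*s^5 + 88*s^4 + 208*s^3 + 192*s^2 + 68*s + 8)
Evaluating the step-2 result (the overall T(s)) at s = 0 gives T(0) = 18/8 = 9/4.

Answer: 9/4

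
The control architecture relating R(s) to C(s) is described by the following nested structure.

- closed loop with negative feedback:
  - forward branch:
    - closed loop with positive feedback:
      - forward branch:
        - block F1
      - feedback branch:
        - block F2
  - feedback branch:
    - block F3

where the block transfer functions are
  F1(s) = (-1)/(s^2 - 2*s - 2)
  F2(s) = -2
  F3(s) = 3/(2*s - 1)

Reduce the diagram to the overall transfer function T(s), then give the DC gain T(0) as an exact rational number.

Reducing step by step:

Step 1 - collapse the loop (F1 forward, F2 return) gives (-1)/(s^2 - 2*s - 4)
Step 2 - reduce the feedback loop with forward [F1/(1-F1*F2)] and return F3 gives (1 - 2*s)/(2*s^3 - 5*s^2 - 6*s + 1)
The step-2 result is T(s). Setting s = 0: T(0) = 1/1 = 1.

Answer: 1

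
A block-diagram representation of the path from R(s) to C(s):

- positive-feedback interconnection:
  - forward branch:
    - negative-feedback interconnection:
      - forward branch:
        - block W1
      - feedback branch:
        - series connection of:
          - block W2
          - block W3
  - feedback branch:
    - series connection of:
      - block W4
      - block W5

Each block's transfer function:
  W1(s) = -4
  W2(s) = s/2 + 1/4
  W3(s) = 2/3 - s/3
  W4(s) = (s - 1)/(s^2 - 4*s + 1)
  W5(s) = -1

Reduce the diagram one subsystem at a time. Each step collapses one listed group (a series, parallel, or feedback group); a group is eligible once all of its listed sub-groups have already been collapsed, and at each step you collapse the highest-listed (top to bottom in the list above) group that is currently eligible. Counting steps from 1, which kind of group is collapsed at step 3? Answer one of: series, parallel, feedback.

(1) series reduction of W2, W3
(2) collapse the loop (W1 forward, (W2*W3) return)
(3) series reduction of W4, W5
(4) close the feedback loop around [W1/(1+W1*(W2*W3))], (W4*W5)
Step 3: series.

Final answer: series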